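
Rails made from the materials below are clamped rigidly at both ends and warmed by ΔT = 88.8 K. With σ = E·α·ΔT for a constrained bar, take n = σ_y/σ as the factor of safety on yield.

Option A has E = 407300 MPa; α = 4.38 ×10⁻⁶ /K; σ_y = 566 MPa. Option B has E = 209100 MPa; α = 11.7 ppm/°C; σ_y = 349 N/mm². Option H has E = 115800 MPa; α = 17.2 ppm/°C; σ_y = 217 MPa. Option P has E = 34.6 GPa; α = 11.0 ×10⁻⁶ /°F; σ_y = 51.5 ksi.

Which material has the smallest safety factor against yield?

With everything in SI (GPa, ×10⁻⁶/K, MPa):
  option A: E = 407.3, α = 4.38, σ_y = 566.0 → σ = 158 MPa, n = 3.57
  option B: E = 209.1, α = 11.7, σ_y = 349.0 → σ = 217 MPa, n = 1.61
  option H: E = 115.8, α = 17.2, σ_y = 217.0 → σ = 177 MPa, n = 1.23
  option P: E = 34.60, α = 19.8, σ_y = 355.1 → σ = 60.8 MPa, n = 5.84
The minimum is option H at n = 1.23.

option H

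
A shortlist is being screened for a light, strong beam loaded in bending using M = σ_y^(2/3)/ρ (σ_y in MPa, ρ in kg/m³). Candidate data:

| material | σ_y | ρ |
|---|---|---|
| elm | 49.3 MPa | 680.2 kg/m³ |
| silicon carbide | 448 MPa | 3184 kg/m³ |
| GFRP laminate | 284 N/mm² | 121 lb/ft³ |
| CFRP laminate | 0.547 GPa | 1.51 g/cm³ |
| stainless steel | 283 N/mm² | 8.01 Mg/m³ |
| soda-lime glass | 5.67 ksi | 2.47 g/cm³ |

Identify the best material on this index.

Normalizing units and computing the index:
  elm: σ_y = 49.30 MPa, ρ = 680.2 kg/m³
  silicon carbide: σ_y = 448.0 MPa, ρ = 3184 kg/m³
  GFRP laminate: σ_y = 284.0 MPa, ρ = 1938 kg/m³
  CFRP laminate: σ_y = 547.0 MPa, ρ = 1510 kg/m³
  stainless steel: σ_y = 283.0 MPa, ρ = 8010 kg/m³
  soda-lime glass: σ_y = 39.09 MPa, ρ = 2470 kg/m³
  CFRP laminate: M = 44.3×10⁻³
  GFRP laminate: M = 22.3×10⁻³
  elm: M = 19.8×10⁻³
  silicon carbide: M = 18.4×10⁻³
  stainless steel: M = 5.38×10⁻³
  soda-lime glass: M = 4.66×10⁻³
CFRP laminate ranks first.

CFRP laminate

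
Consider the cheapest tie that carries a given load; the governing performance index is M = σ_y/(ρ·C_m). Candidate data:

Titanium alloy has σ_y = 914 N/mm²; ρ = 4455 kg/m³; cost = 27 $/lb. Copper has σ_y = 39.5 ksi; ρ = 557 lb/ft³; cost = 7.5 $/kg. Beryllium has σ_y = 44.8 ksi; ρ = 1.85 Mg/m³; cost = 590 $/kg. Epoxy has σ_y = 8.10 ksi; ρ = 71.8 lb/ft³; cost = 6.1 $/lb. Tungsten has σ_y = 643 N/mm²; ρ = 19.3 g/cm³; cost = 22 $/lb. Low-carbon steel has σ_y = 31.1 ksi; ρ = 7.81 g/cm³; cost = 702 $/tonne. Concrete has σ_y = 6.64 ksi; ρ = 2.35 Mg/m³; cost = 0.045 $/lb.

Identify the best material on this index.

In SI units:
  titanium alloy: σ_y = 914.0 MPa, ρ = 4455 kg/m³, cost = 59.52 $/kg
  copper: σ_y = 272.3 MPa, ρ = 8922 kg/m³, cost = 7.500 $/kg
  beryllium: σ_y = 308.9 MPa, ρ = 1850 kg/m³, cost = 590.0 $/kg
  epoxy: σ_y = 55.85 MPa, ρ = 1150 kg/m³, cost = 13.45 $/kg
  tungsten: σ_y = 643.0 MPa, ρ = 19300 kg/m³, cost = 48.50 $/kg
  low-carbon steel: σ_y = 214.4 MPa, ρ = 7810 kg/m³, cost = 0.7020 $/kg
  concrete: σ_y = 45.78 MPa, ρ = 2350 kg/m³, cost = 0.09921 $/kg
  concrete: M = 196 kN·m per $
  low-carbon steel: M = 39.1 kN·m per $
  copper: M = 4.07 kN·m per $
  epoxy: M = 3.61 kN·m per $
  titanium alloy: M = 3.45 kN·m per $
  tungsten: M = 0.687 kN·m per $
  beryllium: M = 0.283 kN·m per $
Concrete ranks first.

concrete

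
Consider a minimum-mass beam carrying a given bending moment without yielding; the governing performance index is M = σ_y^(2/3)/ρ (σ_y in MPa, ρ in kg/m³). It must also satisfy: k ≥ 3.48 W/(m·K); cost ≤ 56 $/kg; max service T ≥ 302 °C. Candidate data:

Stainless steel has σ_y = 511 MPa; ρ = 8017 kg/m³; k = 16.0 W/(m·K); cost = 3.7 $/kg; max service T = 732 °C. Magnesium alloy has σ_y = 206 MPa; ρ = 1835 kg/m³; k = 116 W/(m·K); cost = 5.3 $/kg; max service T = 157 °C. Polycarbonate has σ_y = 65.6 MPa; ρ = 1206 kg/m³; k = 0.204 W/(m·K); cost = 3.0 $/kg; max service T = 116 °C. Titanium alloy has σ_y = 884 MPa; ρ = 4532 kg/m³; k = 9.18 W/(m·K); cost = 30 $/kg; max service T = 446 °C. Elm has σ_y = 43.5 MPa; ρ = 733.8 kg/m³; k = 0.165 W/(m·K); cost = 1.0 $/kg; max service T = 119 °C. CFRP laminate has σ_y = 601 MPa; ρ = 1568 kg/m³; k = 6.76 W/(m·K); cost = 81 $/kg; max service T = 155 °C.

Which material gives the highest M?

titanium alloy

Screen on constraints: k ≥ 3.48 W/(m·K); cost ≤ 56 $/kg; max service T ≥ 302 °C. Survivors: stainless steel, titanium alloy.
Computing M directly (units already consistent):
  titanium alloy: M = 20.3×10⁻³
  stainless steel: M = 7.97×10⁻³
Highest index: titanium alloy.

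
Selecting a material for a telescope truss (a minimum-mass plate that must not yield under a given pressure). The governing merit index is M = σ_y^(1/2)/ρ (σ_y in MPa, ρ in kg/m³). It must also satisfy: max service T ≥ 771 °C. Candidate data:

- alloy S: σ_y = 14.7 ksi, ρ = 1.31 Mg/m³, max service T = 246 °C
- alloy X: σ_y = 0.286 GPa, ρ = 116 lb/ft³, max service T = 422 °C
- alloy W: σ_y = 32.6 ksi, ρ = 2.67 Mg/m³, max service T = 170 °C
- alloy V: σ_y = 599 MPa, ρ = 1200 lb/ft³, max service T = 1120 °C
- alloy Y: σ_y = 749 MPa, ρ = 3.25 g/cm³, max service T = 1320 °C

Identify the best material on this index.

Screen on constraints: max service T ≥ 771 °C. Survivors: alloy V, alloy Y.
After converting to SI:
  alloy V: σ_y = 599.0 MPa, ρ = 19220 kg/m³
  alloy Y: σ_y = 749.0 MPa, ρ = 3250 kg/m³
  alloy Y: M = 8.42×10⁻³
  alloy V: M = 1.27×10⁻³
The maximum is for alloy Y.

alloy Y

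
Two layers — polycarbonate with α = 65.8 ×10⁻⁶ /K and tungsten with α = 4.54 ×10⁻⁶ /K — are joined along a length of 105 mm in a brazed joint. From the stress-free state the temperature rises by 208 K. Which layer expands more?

polycarbonate

α(polycarbonate) = 65.8×10⁻⁶/K vs α(tungsten) = 4.54×10⁻⁶/K.
Higher α expands more for the same ΔT: polycarbonate.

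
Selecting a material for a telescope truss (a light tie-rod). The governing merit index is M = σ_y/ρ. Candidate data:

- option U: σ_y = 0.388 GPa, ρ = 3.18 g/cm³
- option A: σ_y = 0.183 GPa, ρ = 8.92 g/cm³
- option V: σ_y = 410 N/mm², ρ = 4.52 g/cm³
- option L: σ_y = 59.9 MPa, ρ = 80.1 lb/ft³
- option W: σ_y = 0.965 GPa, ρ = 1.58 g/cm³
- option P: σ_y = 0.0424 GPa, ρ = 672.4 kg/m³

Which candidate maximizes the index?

option W

Convert each candidate to consistent units, then evaluate M:
  option U: σ_y = 388.0 MPa, ρ = 3180 kg/m³
  option A: σ_y = 183.0 MPa, ρ = 8920 kg/m³
  option V: σ_y = 410.0 MPa, ρ = 4520 kg/m³
  option L: σ_y = 59.90 MPa, ρ = 1283 kg/m³
  option W: σ_y = 965.0 MPa, ρ = 1580 kg/m³
  option P: σ_y = 42.40 MPa, ρ = 672.4 kg/m³
  option W: M = 611 kN·m/kg
  option U: M = 122 kN·m/kg
  option V: M = 90.7 kN·m/kg
  option P: M = 63.1 kN·m/kg
  option L: M = 46.7 kN·m/kg
  option A: M = 20.5 kN·m/kg
The maximum is for option W.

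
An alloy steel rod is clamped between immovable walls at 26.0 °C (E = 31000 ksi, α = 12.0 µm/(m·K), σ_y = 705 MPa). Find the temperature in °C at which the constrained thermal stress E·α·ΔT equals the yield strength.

301 °C

E = 31000 ksi = 213.7 GPa.
E·α·ΔT = 705.0 MPa ⇒ ΔT = 705.0 / (213.7×10³ × 12.0×10⁻⁶) = 274.9 K.
T = 26.0 + 274.9 = 300.9 °C.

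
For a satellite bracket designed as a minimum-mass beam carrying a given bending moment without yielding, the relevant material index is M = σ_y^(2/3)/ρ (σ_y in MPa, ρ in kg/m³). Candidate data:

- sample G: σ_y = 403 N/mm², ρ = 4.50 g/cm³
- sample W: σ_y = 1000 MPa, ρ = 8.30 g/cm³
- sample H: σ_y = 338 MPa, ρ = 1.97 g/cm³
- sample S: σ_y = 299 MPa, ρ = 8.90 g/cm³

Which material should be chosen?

sample H

After converting to SI:
  sample G: σ_y = 403.0 MPa, ρ = 4500 kg/m³
  sample W: σ_y = 1000 MPa, ρ = 8300 kg/m³
  sample H: σ_y = 338.0 MPa, ρ = 1970 kg/m³
  sample S: σ_y = 299.0 MPa, ρ = 8900 kg/m³
  sample H: M = 24.6×10⁻³
  sample G: M = 12.1×10⁻³
  sample W: M = 12.0×10⁻³
  sample S: M = 5.02×10⁻³
Sample H ranks first.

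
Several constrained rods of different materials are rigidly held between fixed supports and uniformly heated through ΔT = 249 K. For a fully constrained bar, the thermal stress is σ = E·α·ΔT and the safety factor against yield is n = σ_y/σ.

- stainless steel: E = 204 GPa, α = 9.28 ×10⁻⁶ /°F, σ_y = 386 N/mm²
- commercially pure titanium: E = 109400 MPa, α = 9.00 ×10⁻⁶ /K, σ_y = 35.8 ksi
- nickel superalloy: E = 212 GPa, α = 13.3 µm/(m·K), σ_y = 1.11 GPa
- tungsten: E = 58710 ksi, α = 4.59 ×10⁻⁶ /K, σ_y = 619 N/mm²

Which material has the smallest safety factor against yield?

stainless steel

Converting E to GPa, α to ×10⁻⁶/K, σ_y to MPa, then σ and n for each:
  stainless steel: E = 204.0, α = 16.7, σ_y = 386.0 → σ = 848 MPa, n = 0.455
  commercially pure titanium: E = 109.4, α = 9.00, σ_y = 246.8 → σ = 245 MPa, n = 1.01
  nickel superalloy: E = 212.0, α = 13.3, σ_y = 1110 → σ = 702 MPa, n = 1.58
  tungsten: E = 404.8, α = 4.59, σ_y = 619.0 → σ = 463 MPa, n = 1.34
The minimum is stainless steel at n = 0.455.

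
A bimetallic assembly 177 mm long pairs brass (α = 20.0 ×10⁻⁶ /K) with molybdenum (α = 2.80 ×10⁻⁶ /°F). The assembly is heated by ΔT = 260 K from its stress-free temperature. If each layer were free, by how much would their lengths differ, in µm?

molybdenum: α = 2.80×10⁻⁶/°F × 9/5 = 5.04×10⁻⁶/K.
Δα = |20.0 − 5.04|×10⁻⁶/K = 15.0×10⁻⁶/K.
ΔL_mismatch = Δα·L·ΔT = 15.0×10⁻⁶ × 177.0 mm × 260.0 K = 688 µm.

688 µm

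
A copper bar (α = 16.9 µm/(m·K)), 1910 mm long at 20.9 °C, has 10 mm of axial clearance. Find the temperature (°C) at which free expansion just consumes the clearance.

α·L₀·ΔT = 10.0 mm ⇒ ΔT = 10.0 / (16.9×10⁻⁶ × 1910.0) = 309.8 K.
T = 20.9 + 309.8 = 330.7 °C.

331 °C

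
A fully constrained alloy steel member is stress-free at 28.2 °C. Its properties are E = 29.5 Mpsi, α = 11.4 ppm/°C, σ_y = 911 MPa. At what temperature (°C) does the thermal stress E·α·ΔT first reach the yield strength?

E = 29.5 Mpsi = 203.4 GPa.
E·α·ΔT = 911.0 MPa ⇒ ΔT = 911.0 / (203.4×10³ × 11.4×10⁻⁶) = 392.9 K.
T = 28.2 + 392.9 = 421.1 °C.

421 °C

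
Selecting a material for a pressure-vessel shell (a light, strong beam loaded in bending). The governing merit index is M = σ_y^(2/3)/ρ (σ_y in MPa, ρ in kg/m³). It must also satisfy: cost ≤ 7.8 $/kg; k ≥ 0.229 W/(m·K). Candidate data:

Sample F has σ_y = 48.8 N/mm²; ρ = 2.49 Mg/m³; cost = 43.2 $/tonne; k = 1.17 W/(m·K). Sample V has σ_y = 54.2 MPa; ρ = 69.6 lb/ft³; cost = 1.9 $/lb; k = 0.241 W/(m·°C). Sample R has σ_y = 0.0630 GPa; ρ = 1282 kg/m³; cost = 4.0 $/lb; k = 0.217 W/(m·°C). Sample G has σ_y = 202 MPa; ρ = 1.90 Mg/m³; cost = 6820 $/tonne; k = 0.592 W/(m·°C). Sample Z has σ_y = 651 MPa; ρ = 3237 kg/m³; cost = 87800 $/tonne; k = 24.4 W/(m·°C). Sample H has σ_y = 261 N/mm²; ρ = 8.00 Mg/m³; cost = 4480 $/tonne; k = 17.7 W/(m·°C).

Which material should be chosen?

Screen on constraints: cost ≤ 7.8 $/kg; k ≥ 0.229 W/(m·K). Survivors: sample F, sample V, sample G, sample H.
Putting every candidate on a common basis:
  sample F: σ_y = 48.80 MPa, ρ = 2490 kg/m³
  sample V: σ_y = 54.20 MPa, ρ = 1115 kg/m³
  sample G: σ_y = 202.0 MPa, ρ = 1900 kg/m³
  sample H: σ_y = 261.0 MPa, ρ = 8000 kg/m³
  sample G: M = 18.1×10⁻³
  sample V: M = 12.8×10⁻³
  sample F: M = 5.36×10⁻³
  sample H: M = 5.11×10⁻³
The maximum is for sample G.

sample G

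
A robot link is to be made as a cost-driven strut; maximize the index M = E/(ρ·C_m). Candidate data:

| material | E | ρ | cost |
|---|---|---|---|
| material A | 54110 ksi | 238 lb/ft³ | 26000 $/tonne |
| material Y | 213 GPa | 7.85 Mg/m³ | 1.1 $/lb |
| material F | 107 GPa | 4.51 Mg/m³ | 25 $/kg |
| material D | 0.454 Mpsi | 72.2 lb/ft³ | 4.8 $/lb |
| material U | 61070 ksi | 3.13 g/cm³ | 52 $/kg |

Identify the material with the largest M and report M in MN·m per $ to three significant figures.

material Y, M = 11.2 MN·m per $

Convert each candidate to consistent units, then evaluate M:
  material A: E = 373.1 GPa, ρ = 3812 kg/m³, cost = 26.00 $/kg
  material Y: E = 213.0 GPa, ρ = 7850 kg/m³, cost = 2.425 $/kg
  material F: E = 107.0 GPa, ρ = 4510 kg/m³, cost = 25.00 $/kg
  material D: E = 3.130 GPa, ρ = 1157 kg/m³, cost = 10.58 $/kg
  material U: E = 421.1 GPa, ρ = 3130 kg/m³, cost = 52.00 $/kg
  material Y: M = 11.2 MN·m per $
  material A: M = 3.76 MN·m per $
  material U: M = 2.59 MN·m per $
  material F: M = 0.949 MN·m per $
  material D: M = 0.256 MN·m per $
Material Y has the largest M.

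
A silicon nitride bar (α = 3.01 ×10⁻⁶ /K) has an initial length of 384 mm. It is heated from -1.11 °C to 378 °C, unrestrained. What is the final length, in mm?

384.44 mm

ΔT = 378 − (-1.11) = 379.1 K.
ΔL = α·L₀·ΔT = 3.01×10⁻⁶ × 384 mm × 379.1 K = 0.438 mm.
L = L₀ + ΔL = 384 + 0.438 = 384.44 mm.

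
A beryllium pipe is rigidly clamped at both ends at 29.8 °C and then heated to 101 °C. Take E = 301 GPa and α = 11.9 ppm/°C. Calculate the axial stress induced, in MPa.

ΔT = 71.20 K. Constrained thermal stress σ = E·α·ΔT = 301.0×10³ MPa × 11.9×10⁻⁶ × 71.20 = 255 MPa (compressive).

255 MPa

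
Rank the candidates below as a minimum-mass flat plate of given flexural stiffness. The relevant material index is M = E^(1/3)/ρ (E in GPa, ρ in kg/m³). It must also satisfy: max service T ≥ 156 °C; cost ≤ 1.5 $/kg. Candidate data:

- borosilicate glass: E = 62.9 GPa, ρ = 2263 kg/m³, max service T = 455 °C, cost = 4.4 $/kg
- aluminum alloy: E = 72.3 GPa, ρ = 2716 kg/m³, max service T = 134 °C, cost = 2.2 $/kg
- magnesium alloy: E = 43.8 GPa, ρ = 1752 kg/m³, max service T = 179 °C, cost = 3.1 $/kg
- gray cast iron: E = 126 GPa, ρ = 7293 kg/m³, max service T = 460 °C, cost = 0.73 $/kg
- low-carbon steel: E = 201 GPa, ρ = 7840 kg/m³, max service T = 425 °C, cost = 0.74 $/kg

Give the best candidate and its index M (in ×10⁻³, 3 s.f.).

low-carbon steel, M = 0.747×10⁻³

Screen on constraints: max service T ≥ 156 °C; cost ≤ 1.5 $/kg. Survivors: gray cast iron, low-carbon steel.
Per-candidate index values:
  low-carbon steel: M = 0.747×10⁻³
  gray cast iron: M = 0.687×10⁻³
Highest index: low-carbon steel.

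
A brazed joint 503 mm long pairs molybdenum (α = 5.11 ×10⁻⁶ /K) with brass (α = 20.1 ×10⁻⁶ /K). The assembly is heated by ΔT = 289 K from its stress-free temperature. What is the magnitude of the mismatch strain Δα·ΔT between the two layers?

Δα = |5.11 − 20.1|×10⁻⁶/K = 15.0×10⁻⁶/K.
Mismatch strain = Δα·ΔT = 15.0×10⁻⁶ × 289.0 = 4.33×10⁻³.

4.33×10⁻³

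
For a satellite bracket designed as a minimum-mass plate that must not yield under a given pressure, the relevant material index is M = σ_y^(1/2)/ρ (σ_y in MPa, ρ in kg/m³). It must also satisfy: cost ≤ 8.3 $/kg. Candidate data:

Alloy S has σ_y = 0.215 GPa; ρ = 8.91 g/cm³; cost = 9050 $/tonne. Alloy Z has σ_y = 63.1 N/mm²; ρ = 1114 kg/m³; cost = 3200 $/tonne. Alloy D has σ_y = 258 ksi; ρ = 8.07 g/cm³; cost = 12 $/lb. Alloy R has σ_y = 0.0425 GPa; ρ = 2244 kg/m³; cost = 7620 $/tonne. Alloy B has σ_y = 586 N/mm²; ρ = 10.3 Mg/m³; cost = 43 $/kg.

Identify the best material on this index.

Screen on constraints: cost ≤ 8.3 $/kg. Survivors: alloy Z, alloy R.
Normalizing units and computing the index:
  alloy Z: σ_y = 63.10 MPa, ρ = 1114 kg/m³
  alloy R: σ_y = 42.50 MPa, ρ = 2244 kg/m³
  alloy Z: M = 7.13×10⁻³
  alloy R: M = 2.91×10⁻³
Alloy Z has the largest M.

alloy Z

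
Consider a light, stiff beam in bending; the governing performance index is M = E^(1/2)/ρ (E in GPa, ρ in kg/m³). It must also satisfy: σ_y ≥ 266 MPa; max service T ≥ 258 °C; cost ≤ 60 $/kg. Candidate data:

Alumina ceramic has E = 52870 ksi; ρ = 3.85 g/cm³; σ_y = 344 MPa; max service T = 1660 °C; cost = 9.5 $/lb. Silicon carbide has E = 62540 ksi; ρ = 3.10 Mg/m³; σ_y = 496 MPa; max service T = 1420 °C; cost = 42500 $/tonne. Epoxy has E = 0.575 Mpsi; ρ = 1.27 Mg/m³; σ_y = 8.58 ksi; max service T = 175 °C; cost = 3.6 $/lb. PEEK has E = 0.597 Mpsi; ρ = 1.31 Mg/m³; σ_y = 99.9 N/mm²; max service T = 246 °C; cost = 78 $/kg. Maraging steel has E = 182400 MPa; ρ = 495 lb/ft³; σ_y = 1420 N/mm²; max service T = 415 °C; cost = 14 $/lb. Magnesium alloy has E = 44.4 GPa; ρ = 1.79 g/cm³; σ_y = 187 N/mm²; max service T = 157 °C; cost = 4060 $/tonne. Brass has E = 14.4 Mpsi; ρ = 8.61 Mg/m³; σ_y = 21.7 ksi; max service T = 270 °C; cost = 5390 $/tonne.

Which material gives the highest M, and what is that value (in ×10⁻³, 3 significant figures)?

Screen on constraints: σ_y ≥ 266 MPa; max service T ≥ 258 °C; cost ≤ 60 $/kg. Survivors: alumina ceramic, silicon carbide, maraging steel.
Putting every candidate on a common basis:
  alumina ceramic: E = 364.5 GPa, ρ = 3850 kg/m³
  silicon carbide: E = 431.2 GPa, ρ = 3100 kg/m³
  maraging steel: E = 182.4 GPa, ρ = 7929 kg/m³
  silicon carbide: M = 6.70×10⁻³
  alumina ceramic: M = 4.96×10⁻³
  maraging steel: M = 1.70×10⁻³
Silicon carbide has the largest M.

silicon carbide, M = 6.70×10⁻³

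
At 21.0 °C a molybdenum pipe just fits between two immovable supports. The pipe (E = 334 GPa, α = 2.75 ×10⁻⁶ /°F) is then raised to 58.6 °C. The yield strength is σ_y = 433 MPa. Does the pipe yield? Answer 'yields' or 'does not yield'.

α = 2.75×10⁻⁶/°F × 9/5 = 4.95×10⁻⁶/K.
ΔT = 37.60 K. Constrained thermal stress σ = E·α·ΔT = 334.0×10³ MPa × 4.95×10⁻⁶ × 37.60 = 62.2 MPa (compressive).
Compare to σ_y = 433 MPa: σ < σ_y, so it does not yield.

does not yield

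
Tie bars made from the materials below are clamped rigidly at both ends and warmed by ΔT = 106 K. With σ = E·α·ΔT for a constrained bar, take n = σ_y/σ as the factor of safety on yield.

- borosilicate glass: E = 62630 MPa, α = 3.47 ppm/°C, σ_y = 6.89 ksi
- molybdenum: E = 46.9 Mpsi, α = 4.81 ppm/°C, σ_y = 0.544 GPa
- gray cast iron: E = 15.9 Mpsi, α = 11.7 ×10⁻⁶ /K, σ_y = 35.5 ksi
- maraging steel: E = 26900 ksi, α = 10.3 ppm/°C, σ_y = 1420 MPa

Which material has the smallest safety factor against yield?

gray cast iron

Converting E to GPa, α to ×10⁻⁶/K, σ_y to MPa, then σ and n for each:
  borosilicate glass: E = 62.63, α = 3.47, σ_y = 47.50 → σ = 23.0 MPa, n = 2.06
  molybdenum: E = 323.4, α = 4.81, σ_y = 544.0 → σ = 165 MPa, n = 3.30
  gray cast iron: E = 109.6, α = 11.7, σ_y = 244.8 → σ = 136 MPa, n = 1.80
  maraging steel: E = 185.5, α = 10.3, σ_y = 1420 → σ = 202 MPa, n = 7.01
The minimum is gray cast iron at n = 1.80.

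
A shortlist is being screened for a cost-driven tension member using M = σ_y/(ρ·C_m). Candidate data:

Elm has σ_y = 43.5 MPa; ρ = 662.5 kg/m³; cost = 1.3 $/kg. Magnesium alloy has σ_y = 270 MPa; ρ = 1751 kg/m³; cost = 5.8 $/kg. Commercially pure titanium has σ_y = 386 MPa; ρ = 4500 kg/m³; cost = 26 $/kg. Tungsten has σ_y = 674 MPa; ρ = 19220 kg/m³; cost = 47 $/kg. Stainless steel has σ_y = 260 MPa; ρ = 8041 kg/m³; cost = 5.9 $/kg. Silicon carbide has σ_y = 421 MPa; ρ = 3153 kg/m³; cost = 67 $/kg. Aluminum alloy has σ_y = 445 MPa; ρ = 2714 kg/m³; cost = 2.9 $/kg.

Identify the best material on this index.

aluminum alloy

Per-candidate index values:
  aluminum alloy: M = 56.5 kN·m per $
  elm: M = 50.5 kN·m per $
  magnesium alloy: M = 26.6 kN·m per $
  stainless steel: M = 5.48 kN·m per $
  commercially pure titanium: M = 3.30 kN·m per $
  silicon carbide: M = 1.99 kN·m per $
  tungsten: M = 0.746 kN·m per $
The maximum is for aluminum alloy.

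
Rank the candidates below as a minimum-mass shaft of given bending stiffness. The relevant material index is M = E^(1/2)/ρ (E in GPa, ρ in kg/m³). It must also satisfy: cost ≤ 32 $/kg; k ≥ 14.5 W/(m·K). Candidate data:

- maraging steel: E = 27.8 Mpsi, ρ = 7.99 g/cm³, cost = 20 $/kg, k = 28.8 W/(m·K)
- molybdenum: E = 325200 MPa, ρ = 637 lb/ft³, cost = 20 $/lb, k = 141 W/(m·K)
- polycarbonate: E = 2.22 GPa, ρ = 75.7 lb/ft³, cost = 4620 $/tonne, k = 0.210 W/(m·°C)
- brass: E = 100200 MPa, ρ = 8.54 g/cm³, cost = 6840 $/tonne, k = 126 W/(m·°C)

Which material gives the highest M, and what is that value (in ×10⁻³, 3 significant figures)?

Screen on constraints: cost ≤ 32 $/kg; k ≥ 14.5 W/(m·K). Survivors: maraging steel, brass.
Normalizing units and computing the index:
  maraging steel: E = 191.7 GPa, ρ = 7990 kg/m³
  brass: E = 100.2 GPa, ρ = 8540 kg/m³
  maraging steel: M = 1.73×10⁻³
  brass: M = 1.17×10⁻³
Maraging steel has the largest M.

maraging steel, M = 1.73×10⁻³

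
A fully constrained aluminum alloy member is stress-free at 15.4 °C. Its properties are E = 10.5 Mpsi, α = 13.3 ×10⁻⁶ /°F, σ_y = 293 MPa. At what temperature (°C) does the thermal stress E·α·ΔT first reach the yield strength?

E = 10.5 Mpsi = 72.39 GPa.
α = 13.3×10⁻⁶/°F × 9/5 = 23.9×10⁻⁶/K.
E·α·ΔT = 293.0 MPa ⇒ ΔT = 293.0 / (72.39×10³ × 23.9×10⁻⁶) = 169.1 K.
T = 15.4 + 169.1 = 184.5 °C.

184 °C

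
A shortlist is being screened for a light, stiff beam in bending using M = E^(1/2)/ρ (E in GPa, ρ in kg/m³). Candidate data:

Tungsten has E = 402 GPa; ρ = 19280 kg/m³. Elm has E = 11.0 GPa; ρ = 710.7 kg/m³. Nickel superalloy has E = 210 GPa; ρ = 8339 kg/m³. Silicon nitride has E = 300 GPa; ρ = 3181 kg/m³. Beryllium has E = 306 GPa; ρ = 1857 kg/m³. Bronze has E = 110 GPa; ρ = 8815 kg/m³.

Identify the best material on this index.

Per-candidate index values:
  beryllium: M = 9.42×10⁻³
  silicon nitride: M = 5.44×10⁻³
  elm: M = 4.67×10⁻³
  nickel superalloy: M = 1.74×10⁻³
  bronze: M = 1.19×10⁻³
  tungsten: M = 1.04×10⁻³
Beryllium ranks first.

beryllium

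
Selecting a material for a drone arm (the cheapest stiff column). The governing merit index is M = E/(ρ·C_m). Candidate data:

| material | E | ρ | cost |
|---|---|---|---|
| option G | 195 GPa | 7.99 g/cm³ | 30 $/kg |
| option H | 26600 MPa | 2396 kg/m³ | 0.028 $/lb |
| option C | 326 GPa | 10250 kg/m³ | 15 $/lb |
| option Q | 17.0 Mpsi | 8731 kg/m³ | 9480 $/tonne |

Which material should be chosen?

After converting to SI:
  option G: E = 195.0 GPa, ρ = 7990 kg/m³, cost = 30.00 $/kg
  option H: E = 26.60 GPa, ρ = 2396 kg/m³, cost = 0.06173 $/kg
  option C: E = 326.0 GPa, ρ = 10250 kg/m³, cost = 33.07 $/kg
  option Q: E = 117.2 GPa, ρ = 8731 kg/m³, cost = 9.480 $/kg
  option H: M = 180 MN·m per $
  option Q: M = 1.42 MN·m per $
  option C: M = 0.962 MN·m per $
  option G: M = 0.814 MN·m per $
The maximum is for option H.

option H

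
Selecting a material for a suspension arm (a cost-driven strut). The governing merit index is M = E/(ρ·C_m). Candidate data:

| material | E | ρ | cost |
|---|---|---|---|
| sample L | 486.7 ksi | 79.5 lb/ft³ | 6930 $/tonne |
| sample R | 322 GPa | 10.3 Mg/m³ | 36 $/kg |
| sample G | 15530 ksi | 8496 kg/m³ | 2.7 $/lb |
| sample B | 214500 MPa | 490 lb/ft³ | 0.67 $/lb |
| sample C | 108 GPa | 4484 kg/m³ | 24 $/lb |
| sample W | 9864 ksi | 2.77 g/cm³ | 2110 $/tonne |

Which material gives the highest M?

sample B

Normalizing units and computing the index:
  sample L: E = 3.356 GPa, ρ = 1273 kg/m³, cost = 6.930 $/kg
  sample R: E = 322.0 GPa, ρ = 10300 kg/m³, cost = 36.00 $/kg
  sample G: E = 107.1 GPa, ρ = 8496 kg/m³, cost = 5.952 $/kg
  sample B: E = 214.5 GPa, ρ = 7849 kg/m³, cost = 1.477 $/kg
  sample C: E = 108.0 GPa, ρ = 4484 kg/m³, cost = 52.91 $/kg
  sample W: E = 68.01 GPa, ρ = 2770 kg/m³, cost = 2.110 $/kg
  sample B: M = 18.5 MN·m per $
  sample W: M = 11.6 MN·m per $
  sample G: M = 2.12 MN·m per $
  sample R: M = 0.868 MN·m per $
  sample C: M = 0.455 MN·m per $
  sample L: M = 0.380 MN·m per $
Sample B has the largest M.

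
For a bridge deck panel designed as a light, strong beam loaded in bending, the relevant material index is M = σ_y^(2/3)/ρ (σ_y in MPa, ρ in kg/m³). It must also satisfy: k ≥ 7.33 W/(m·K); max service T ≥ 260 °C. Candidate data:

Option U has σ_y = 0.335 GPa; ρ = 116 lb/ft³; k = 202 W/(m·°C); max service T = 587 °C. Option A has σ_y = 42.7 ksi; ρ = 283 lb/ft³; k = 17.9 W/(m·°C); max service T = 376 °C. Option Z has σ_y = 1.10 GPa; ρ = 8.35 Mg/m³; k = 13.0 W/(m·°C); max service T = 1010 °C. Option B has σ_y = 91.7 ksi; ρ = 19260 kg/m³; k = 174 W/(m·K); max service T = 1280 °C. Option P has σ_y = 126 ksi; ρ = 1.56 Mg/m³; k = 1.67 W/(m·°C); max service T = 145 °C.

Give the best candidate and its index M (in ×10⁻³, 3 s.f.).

Screen on constraints: k ≥ 7.33 W/(m·K); max service T ≥ 260 °C. Survivors: option U, option A, option Z, option B.
Convert each candidate to consistent units, then evaluate M:
  option U: σ_y = 335.0 MPa, ρ = 1858 kg/m³
  option A: σ_y = 294.4 MPa, ρ = 4533 kg/m³
  option Z: σ_y = 1100 MPa, ρ = 8350 kg/m³
  option B: σ_y = 632.2 MPa, ρ = 19260 kg/m³
  option U: M = 26.0×10⁻³
  option Z: M = 12.8×10⁻³
  option A: M = 9.76×10⁻³
  option B: M = 3.82×10⁻³
Option U ranks first.

option U, M = 26.0×10⁻³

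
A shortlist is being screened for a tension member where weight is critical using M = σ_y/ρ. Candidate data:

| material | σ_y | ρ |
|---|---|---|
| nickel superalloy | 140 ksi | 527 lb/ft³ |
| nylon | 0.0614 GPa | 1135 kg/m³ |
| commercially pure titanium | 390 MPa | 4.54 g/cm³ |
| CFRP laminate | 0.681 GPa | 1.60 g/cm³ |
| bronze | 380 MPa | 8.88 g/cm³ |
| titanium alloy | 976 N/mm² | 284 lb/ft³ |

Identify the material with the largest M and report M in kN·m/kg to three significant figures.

After converting to SI:
  nickel superalloy: σ_y = 965.3 MPa, ρ = 8442 kg/m³
  nylon: σ_y = 61.40 MPa, ρ = 1135 kg/m³
  commercially pure titanium: σ_y = 390.0 MPa, ρ = 4540 kg/m³
  CFRP laminate: σ_y = 681.0 MPa, ρ = 1600 kg/m³
  bronze: σ_y = 380.0 MPa, ρ = 8880 kg/m³
  titanium alloy: σ_y = 976.0 MPa, ρ = 4549 kg/m³
  CFRP laminate: M = 426 kN·m/kg
  titanium alloy: M = 215 kN·m/kg
  nickel superalloy: M = 114 kN·m/kg
  commercially pure titanium: M = 85.9 kN·m/kg
  nylon: M = 54.1 kN·m/kg
  bronze: M = 42.8 kN·m/kg
CFRP laminate has the largest M.

CFRP laminate, M = 426 kN·m/kg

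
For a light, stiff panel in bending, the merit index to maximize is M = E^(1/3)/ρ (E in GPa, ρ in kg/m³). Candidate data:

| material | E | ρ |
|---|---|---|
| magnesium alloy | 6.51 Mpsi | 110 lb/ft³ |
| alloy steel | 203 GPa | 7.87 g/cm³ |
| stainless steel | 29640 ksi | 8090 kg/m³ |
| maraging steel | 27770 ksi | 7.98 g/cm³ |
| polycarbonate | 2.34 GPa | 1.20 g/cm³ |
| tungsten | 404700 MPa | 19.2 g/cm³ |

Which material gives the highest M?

In SI units:
  magnesium alloy: E = 44.88 GPa, ρ = 1762 kg/m³
  alloy steel: E = 203.0 GPa, ρ = 7870 kg/m³
  stainless steel: E = 204.4 GPa, ρ = 8090 kg/m³
  maraging steel: E = 191.5 GPa, ρ = 7980 kg/m³
  polycarbonate: E = 2.340 GPa, ρ = 1200 kg/m³
  tungsten: E = 404.7 GPa, ρ = 19200 kg/m³
  magnesium alloy: M = 2.02×10⁻³
  polycarbonate: M = 1.11×10⁻³
  alloy steel: M = 0.747×10⁻³
  stainless steel: M = 0.728×10⁻³
  maraging steel: M = 0.722×10⁻³
  tungsten: M = 0.385×10⁻³
Magnesium alloy ranks first.

magnesium alloy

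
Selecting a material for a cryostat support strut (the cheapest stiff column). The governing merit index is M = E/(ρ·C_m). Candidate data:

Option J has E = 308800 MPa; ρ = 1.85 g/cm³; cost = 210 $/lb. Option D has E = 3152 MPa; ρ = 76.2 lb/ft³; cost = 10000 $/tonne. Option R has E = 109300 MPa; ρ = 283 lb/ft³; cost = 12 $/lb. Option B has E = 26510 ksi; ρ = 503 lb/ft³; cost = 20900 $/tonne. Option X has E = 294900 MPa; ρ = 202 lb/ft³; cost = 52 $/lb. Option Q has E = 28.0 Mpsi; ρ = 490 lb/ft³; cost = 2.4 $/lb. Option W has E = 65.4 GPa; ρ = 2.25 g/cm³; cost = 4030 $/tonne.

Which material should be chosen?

Convert each candidate to consistent units, then evaluate M:
  option J: E = 308.8 GPa, ρ = 1850 kg/m³, cost = 463.0 $/kg
  option D: E = 3.152 GPa, ρ = 1221 kg/m³, cost = 10.00 $/kg
  option R: E = 109.3 GPa, ρ = 4533 kg/m³, cost = 26.46 $/kg
  option B: E = 182.8 GPa, ρ = 8057 kg/m³, cost = 20.90 $/kg
  option X: E = 294.9 GPa, ρ = 3236 kg/m³, cost = 114.6 $/kg
  option Q: E = 193.1 GPa, ρ = 7849 kg/m³, cost = 5.291 $/kg
  option W: E = 65.40 GPa, ρ = 2250 kg/m³, cost = 4.030 $/kg
  option W: M = 7.21 MN·m per $
  option Q: M = 4.65 MN·m per $
  option B: M = 1.09 MN·m per $
  option R: M = 0.911 MN·m per $
  option X: M = 0.795 MN·m per $
  option J: M = 0.361 MN·m per $
  option D: M = 0.258 MN·m per $
Option W ranks first.

option W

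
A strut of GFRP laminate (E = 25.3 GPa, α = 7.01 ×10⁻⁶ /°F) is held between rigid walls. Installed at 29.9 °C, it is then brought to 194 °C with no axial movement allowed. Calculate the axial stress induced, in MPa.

α = 7.01×10⁻⁶/°F × 9/5 = 12.6×10⁻⁶/K.
ΔT = 164.1 K. Constrained thermal stress σ = E·α·ΔT = 25.30×10³ MPa × 12.6×10⁻⁶ × 164.1 = 52.4 MPa (compressive).

52.4 MPa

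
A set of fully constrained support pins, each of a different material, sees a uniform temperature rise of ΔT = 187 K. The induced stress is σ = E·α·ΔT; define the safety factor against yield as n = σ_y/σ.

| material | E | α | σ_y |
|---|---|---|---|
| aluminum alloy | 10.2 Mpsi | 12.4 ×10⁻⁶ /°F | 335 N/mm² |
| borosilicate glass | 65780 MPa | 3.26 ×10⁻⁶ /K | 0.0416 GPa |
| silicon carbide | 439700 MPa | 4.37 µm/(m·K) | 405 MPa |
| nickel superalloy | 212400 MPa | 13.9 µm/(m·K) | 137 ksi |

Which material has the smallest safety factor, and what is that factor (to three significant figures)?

borosilicate glass, n = 1.04

Per material, after unit conversion:
  aluminum alloy: E = 70.33, α = 22.3, σ_y = 335.0 → σ = 294 MPa, n = 1.14
  borosilicate glass: E = 65.78, α = 3.26, σ_y = 41.60 → σ = 40.1 MPa, n = 1.04
  silicon carbide: E = 439.7, α = 4.37, σ_y = 405.0 → σ = 359 MPa, n = 1.13
  nickel superalloy: E = 212.4, α = 13.9, σ_y = 944.6 → σ = 552 MPa, n = 1.71
The minimum is borosilicate glass at n = 1.04.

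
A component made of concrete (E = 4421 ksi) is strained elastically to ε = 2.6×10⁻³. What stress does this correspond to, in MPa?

79.3 MPa

E = 4421 ksi = 30.48 GPa.
σ = E·ε = 30480 MPa × 2.6×10⁻³ = 79.3 MPa.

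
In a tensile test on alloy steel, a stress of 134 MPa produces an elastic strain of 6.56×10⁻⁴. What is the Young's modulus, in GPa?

E = σ/ε = 134 MPa / 6.56×10⁻⁴ = 204300 MPa = 204 GPa.

204 GPa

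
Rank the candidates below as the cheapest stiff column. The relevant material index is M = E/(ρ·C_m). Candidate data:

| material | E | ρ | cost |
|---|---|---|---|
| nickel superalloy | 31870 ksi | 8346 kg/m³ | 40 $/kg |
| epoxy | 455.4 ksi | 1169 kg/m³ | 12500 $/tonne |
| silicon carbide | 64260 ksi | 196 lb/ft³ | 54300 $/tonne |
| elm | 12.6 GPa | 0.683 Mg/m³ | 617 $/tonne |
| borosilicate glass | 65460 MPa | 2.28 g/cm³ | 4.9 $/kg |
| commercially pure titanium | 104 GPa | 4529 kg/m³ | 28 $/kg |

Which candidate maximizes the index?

In SI units:
  nickel superalloy: E = 219.7 GPa, ρ = 8346 kg/m³, cost = 40.00 $/kg
  epoxy: E = 3.140 GPa, ρ = 1169 kg/m³, cost = 12.50 $/kg
  silicon carbide: E = 443.1 GPa, ρ = 3140 kg/m³, cost = 54.30 $/kg
  elm: E = 12.60 GPa, ρ = 683.0 kg/m³, cost = 0.6170 $/kg
  borosilicate glass: E = 65.46 GPa, ρ = 2280 kg/m³, cost = 4.900 $/kg
  commercially pure titanium: E = 104.0 GPa, ρ = 4529 kg/m³, cost = 28.00 $/kg
  elm: M = 29.9 MN·m per $
  borosilicate glass: M = 5.86 MN·m per $
  silicon carbide: M = 2.60 MN·m per $
  commercially pure titanium: M = 0.820 MN·m per $
  nickel superalloy: M = 0.658 MN·m per $
  epoxy: M = 0.215 MN·m per $
Elm ranks first.

elm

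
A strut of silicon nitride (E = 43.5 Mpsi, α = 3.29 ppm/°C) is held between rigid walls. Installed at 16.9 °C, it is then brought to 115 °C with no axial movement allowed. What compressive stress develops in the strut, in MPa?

96.8 MPa

E = 43.5 Mpsi = 299.9 GPa.
ΔT = 98.10 K. Constrained thermal stress σ = E·α·ΔT = 299.9×10³ MPa × 3.29×10⁻⁶ × 98.10 = 96.8 MPa (compressive).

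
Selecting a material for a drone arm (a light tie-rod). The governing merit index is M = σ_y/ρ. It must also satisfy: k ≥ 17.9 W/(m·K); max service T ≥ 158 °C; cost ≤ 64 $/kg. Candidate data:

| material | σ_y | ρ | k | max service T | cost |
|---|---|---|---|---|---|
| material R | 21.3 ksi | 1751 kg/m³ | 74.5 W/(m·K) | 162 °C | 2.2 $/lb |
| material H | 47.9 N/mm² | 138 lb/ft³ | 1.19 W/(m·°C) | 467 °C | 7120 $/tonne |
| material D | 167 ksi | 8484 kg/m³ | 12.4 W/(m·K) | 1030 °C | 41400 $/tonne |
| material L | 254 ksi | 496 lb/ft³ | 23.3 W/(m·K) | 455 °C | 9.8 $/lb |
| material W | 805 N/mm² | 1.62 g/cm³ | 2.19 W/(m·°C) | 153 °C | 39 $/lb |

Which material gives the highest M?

material L

Screen on constraints: k ≥ 17.9 W/(m·K); max service T ≥ 158 °C; cost ≤ 64 $/kg. Survivors: material R, material L.
Convert each candidate to consistent units, then evaluate M:
  material R: σ_y = 146.9 MPa, ρ = 1751 kg/m³
  material L: σ_y = 1751 MPa, ρ = 7945 kg/m³
  material L: M = 220 kN·m/kg
  material R: M = 83.9 kN·m/kg
Material L ranks first.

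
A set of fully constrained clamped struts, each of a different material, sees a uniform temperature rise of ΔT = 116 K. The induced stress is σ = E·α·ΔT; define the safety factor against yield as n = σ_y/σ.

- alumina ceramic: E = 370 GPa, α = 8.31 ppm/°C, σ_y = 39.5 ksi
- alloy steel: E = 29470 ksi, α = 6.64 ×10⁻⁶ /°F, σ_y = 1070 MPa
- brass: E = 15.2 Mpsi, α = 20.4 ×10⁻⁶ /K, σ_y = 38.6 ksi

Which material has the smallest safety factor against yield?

alumina ceramic

Per material, after unit conversion:
  alumina ceramic: E = 370.0, α = 8.31, σ_y = 272.3 → σ = 357 MPa, n = 0.764
  alloy steel: E = 203.2, α = 12.0, σ_y = 1070 → σ = 282 MPa, n = 3.80
  brass: E = 104.8, α = 20.4, σ_y = 266.1 → σ = 248 MPa, n = 1.07
The minimum is alumina ceramic at n = 0.764.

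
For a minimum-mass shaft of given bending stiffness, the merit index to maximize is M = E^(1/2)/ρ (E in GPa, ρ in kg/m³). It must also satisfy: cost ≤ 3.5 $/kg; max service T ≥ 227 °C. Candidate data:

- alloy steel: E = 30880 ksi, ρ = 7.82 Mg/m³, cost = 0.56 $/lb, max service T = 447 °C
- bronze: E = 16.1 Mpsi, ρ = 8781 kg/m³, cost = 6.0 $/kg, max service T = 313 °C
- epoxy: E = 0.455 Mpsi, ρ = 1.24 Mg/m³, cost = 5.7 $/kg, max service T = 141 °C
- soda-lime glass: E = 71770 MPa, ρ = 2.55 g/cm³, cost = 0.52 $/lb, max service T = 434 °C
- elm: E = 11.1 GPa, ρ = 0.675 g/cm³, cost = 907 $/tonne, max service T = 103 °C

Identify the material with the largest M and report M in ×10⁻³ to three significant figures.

Screen on constraints: cost ≤ 3.5 $/kg; max service T ≥ 227 °C. Survivors: alloy steel, soda-lime glass.
Putting every candidate on a common basis:
  alloy steel: E = 212.9 GPa, ρ = 7820 kg/m³
  soda-lime glass: E = 71.77 GPa, ρ = 2550 kg/m³
  soda-lime glass: M = 3.32×10⁻³
  alloy steel: M = 1.87×10⁻³
Highest index: soda-lime glass.

soda-lime glass, M = 3.32×10⁻³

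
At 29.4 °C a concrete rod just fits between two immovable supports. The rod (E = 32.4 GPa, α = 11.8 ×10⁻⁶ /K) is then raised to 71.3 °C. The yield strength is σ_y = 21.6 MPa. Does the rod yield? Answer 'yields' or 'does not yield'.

ΔT = 41.90 K. Constrained thermal stress σ = E·α·ΔT = 32.40×10³ MPa × 11.8×10⁻⁶ × 41.90 = 16.0 MPa (compressive).
Compare to σ_y = 21.6 MPa: σ < σ_y, so it does not yield.

does not yield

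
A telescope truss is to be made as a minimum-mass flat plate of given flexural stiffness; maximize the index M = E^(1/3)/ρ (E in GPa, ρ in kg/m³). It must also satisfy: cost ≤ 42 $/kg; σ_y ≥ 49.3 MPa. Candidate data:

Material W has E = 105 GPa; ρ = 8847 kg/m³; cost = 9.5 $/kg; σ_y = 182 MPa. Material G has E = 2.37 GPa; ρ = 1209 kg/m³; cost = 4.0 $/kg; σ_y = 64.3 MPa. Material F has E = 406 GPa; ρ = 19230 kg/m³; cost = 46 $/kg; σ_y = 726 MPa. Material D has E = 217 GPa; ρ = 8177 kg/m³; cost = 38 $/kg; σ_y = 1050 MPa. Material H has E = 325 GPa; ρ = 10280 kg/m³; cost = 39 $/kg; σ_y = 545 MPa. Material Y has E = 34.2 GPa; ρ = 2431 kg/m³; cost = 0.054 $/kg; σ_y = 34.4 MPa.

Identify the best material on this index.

material G

Screen on constraints: cost ≤ 42 $/kg; σ_y ≥ 49.3 MPa. Survivors: material W, material G, material D, material H.
Evaluate M for each candidate:
  material G: M = 1.10×10⁻³
  material D: M = 0.735×10⁻³
  material H: M = 0.669×10⁻³
  material W: M = 0.533×10⁻³
The maximum is for material G.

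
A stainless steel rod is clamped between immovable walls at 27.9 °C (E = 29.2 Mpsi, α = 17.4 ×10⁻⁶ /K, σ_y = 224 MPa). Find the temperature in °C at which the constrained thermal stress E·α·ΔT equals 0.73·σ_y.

E = 29.2 Mpsi = 201.3 GPa.
E·α·ΔT = 163.5 MPa ⇒ ΔT = 163.5 / (201.3×10³ × 17.4×10⁻⁶) = 46.68 K.
T = 27.9 + 46.68 = 74.58 °C.

74.6 °C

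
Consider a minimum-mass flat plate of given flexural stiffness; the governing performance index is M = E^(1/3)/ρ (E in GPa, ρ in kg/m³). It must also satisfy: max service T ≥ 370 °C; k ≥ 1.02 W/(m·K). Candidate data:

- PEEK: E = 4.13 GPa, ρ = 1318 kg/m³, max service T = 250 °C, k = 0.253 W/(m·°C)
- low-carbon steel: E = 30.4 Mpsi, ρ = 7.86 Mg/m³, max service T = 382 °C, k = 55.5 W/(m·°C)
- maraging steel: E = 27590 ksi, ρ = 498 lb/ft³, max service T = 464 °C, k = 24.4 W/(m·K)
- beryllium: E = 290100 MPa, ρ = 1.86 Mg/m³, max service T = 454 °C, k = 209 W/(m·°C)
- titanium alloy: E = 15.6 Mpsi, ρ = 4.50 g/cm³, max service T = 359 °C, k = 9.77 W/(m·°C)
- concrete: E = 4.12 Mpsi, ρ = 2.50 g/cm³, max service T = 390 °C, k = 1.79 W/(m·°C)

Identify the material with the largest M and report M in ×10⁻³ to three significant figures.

beryllium, M = 3.56×10⁻³

Screen on constraints: max service T ≥ 370 °C; k ≥ 1.02 W/(m·K). Survivors: low-carbon steel, maraging steel, beryllium, concrete.
Putting every candidate on a common basis:
  low-carbon steel: E = 209.6 GPa, ρ = 7860 kg/m³
  maraging steel: E = 190.2 GPa, ρ = 7977 kg/m³
  beryllium: E = 290.1 GPa, ρ = 1860 kg/m³
  concrete: E = 28.41 GPa, ρ = 2500 kg/m³
  beryllium: M = 3.56×10⁻³
  concrete: M = 1.22×10⁻³
  low-carbon steel: M = 0.756×10⁻³
  maraging steel: M = 0.721×10⁻³
The maximum is for beryllium.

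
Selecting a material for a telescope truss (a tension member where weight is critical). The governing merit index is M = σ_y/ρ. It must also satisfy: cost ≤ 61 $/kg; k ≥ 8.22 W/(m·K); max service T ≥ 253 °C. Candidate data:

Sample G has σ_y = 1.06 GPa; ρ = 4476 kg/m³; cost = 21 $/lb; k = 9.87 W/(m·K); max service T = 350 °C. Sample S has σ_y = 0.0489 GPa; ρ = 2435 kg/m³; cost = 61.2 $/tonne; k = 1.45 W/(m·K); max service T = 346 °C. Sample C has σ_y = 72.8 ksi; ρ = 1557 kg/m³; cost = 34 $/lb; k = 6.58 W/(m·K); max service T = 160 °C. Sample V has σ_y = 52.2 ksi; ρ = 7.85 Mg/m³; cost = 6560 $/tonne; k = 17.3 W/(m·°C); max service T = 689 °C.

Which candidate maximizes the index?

sample G

Screen on constraints: cost ≤ 61 $/kg; k ≥ 8.22 W/(m·K); max service T ≥ 253 °C. Survivors: sample G, sample V.
Convert each candidate to consistent units, then evaluate M:
  sample G: σ_y = 1060 MPa, ρ = 4476 kg/m³
  sample V: σ_y = 359.9 MPa, ρ = 7850 kg/m³
  sample G: M = 237 kN·m/kg
  sample V: M = 45.8 kN·m/kg
Sample G has the largest M.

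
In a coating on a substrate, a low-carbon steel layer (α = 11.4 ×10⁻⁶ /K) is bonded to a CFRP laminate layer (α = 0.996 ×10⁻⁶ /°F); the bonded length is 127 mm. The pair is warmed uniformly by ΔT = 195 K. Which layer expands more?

CFRP laminate: α = 0.996×10⁻⁶/°F × 9/5 = 1.79×10⁻⁶/K.
α(low-carbon steel) = 11.4×10⁻⁶/K vs α(CFRP laminate) = 1.79×10⁻⁶/K.
Higher α expands more for the same ΔT: low-carbon steel.

low-carbon steel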